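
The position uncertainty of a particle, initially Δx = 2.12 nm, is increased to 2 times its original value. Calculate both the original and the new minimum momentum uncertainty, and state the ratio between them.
Original Δp_min = 2.487 × 10^-26 kg·m/s; new Δp'_min = 1.244 × 10^-26 kg·m/s; ratio Δp'_min/Δp_min = 1/2.

From the uncertainty principle ΔxΔp ≥ ℏ/2, the minimum momentum uncertainty is Δp_min = ℏ/(2Δx).

Original (Δx = 2.12 nm = 2.120e-09 m):
Δp_min = (1.055e-34 J·s)/(2 × 2.120e-09 m) = 2.487e-26 kg·m/s

When Δx → 2Δx:
Δp'_min = ℏ/(2 × 2Δx) = (1/2) × ℏ/(2Δx) = (1/2) × Δp_min
Δp'_min = 1/2 × 2.487e-26 kg·m/s = 1.244e-26 kg·m/s

Since Δp_min ∝ 1/Δx, when Δx is increased to 2 times its original value, Δp_min decreases to 1/2 of its original value.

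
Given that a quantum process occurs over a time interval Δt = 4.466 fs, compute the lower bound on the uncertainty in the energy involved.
73.691 meV

Using the energy-time uncertainty principle:
ΔEΔt ≥ ℏ/2

The minimum uncertainty in energy is:
ΔE_min = ℏ/(2Δt)
ΔE_min = (1.055e-34 J·s) / (2 × 4.466e-15 s)
ΔE_min = 1.181e-20 J = 73.691 meV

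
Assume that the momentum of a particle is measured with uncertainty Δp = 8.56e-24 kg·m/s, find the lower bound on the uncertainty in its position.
6.160 pm

Using the Heisenberg uncertainty principle:
ΔxΔp ≥ ℏ/2

The minimum uncertainty in position is:
Δx_min = ℏ/(2Δp)
Δx_min = (1.055e-34 J·s) / (2 × 8.560e-24 kg·m/s)
Δx_min = 6.160e-12 m = 6.160 pm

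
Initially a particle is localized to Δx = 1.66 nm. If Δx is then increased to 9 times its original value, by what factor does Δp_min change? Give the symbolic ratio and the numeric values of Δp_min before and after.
Original Δp_min = 3.176 × 10^-26 kg·m/s; new Δp'_min = 3.529 × 10^-27 kg·m/s; ratio Δp'_min/Δp_min = 1/9.

From the uncertainty principle ΔxΔp ≥ ℏ/2, the minimum momentum uncertainty is Δp_min = ℏ/(2Δx).

Original (Δx = 1.66 nm = 1.660e-09 m):
Δp_min = (1.055e-34 J·s)/(2 × 1.660e-09 m) = 3.176e-26 kg·m/s

When Δx → 9Δx:
Δp'_min = ℏ/(2 × 9Δx) = (1/9) × ℏ/(2Δx) = (1/9) × Δp_min
Δp'_min = 1/9 × 3.176e-26 kg·m/s = 3.529e-27 kg·m/s

Since Δp_min ∝ 1/Δx, when Δx is increased to 9 times its original value, Δp_min decreases to 1/9 of its original value.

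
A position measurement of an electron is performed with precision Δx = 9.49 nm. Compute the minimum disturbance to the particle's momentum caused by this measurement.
5.556 × 10^-27 kg·m/s

The uncertainty principle implies that measuring position disturbs momentum:
ΔxΔp ≥ ℏ/2

When we measure position with precision Δx, we necessarily introduce a momentum uncertainty:
Δp ≥ ℏ/(2Δx)
Δp_min = (1.055e-34 J·s) / (2 × 9.490e-09 m)
Δp_min = 5.556e-27 kg·m/s

The more precisely we measure position, the greater the momentum disturbance.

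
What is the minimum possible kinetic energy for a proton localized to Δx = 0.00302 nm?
568.775 meV

Localizing a particle requires giving it sufficient momentum uncertainty:

1. From uncertainty principle: Δp ≥ ℏ/(2Δx)
   Δp_min = (1.055e-34 J·s) / (2 × 3.020e-12 m)
   Δp_min = 1.746e-23 kg·m/s

2. This momentum uncertainty corresponds to kinetic energy:
   KE ≈ (Δp)²/(2m) = (1.746e-23)²/(2 × 1.673e-27 kg)
   KE = 9.113e-20 J = 568.775 meV

Tighter localization requires more energy.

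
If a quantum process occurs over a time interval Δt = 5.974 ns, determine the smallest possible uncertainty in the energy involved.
55.090 neV

Using the energy-time uncertainty principle:
ΔEΔt ≥ ℏ/2

The minimum uncertainty in energy is:
ΔE_min = ℏ/(2Δt)
ΔE_min = (1.055e-34 J·s) / (2 × 5.974e-09 s)
ΔE_min = 8.826e-27 J = 55.090 neV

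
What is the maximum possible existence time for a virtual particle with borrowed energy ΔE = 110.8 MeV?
2.970 ys

Using the energy-time uncertainty principle:
ΔEΔt ≥ ℏ/2

For a virtual particle borrowing energy ΔE, the maximum lifetime is:
Δt_max = ℏ/(2ΔE)

Converting energy:
ΔE = 110.8 MeV = 1.775e-11 J

Δt_max = (1.055e-34 J·s) / (2 × 1.775e-11 J)
Δt_max = 2.970e-24 s = 2.970 ys

Virtual particles with higher borrowed energy exist for shorter times.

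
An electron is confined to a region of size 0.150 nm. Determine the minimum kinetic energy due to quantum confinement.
423.331 meV

Using the uncertainty principle:

1. Position uncertainty: Δx ≈ 1.500e-10 m
2. Minimum momentum uncertainty: Δp = ℏ/(2Δx) = 3.515e-25 kg·m/s
3. Minimum kinetic energy:
   KE = (Δp)²/(2m) = (3.515e-25)²/(2 × 9.109e-31 kg)
   KE = 6.783e-20 J = 423.331 meV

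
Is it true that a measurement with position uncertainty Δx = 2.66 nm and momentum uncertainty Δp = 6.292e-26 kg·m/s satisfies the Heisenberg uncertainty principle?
Yes, it satisfies the uncertainty principle.

Calculate the product ΔxΔp:
ΔxΔp = (2.660e-09 m) × (6.292e-26 kg·m/s)
ΔxΔp = 1.674e-34 J·s

Compare to the minimum allowed value ℏ/2:
ℏ/2 = 5.273e-35 J·s

Since ΔxΔp = 1.674e-34 J·s ≥ 5.273e-35 J·s = ℏ/2,
the measurement satisfies the uncertainty principle.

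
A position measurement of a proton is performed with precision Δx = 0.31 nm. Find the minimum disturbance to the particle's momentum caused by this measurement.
1.701 × 10^-25 kg·m/s

The uncertainty principle implies that measuring position disturbs momentum:
ΔxΔp ≥ ℏ/2

When we measure position with precision Δx, we necessarily introduce a momentum uncertainty:
Δp ≥ ℏ/(2Δx)
Δp_min = (1.055e-34 J·s) / (2 × 3.100e-10 m)
Δp_min = 1.701e-25 kg·m/s

The more precisely we measure position, the greater the momentum disturbance.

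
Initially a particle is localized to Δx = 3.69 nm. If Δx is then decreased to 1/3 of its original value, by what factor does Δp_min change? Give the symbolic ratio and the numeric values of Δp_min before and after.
Original Δp_min = 1.429 × 10^-26 kg·m/s; new Δp'_min = 4.287 × 10^-26 kg·m/s; ratio Δp'_min/Δp_min = 3.

From the uncertainty principle ΔxΔp ≥ ℏ/2, the minimum momentum uncertainty is Δp_min = ℏ/(2Δx).

Original (Δx = 3.69 nm = 3.690e-09 m):
Δp_min = (1.055e-34 J·s)/(2 × 3.690e-09 m) = 1.429e-26 kg·m/s

When Δx → (1/3)Δx:
Δp'_min = ℏ/(2 × (1/3)Δx) = 3 × ℏ/(2Δx) = 3 × Δp_min
Δp'_min = 3 × 1.429e-26 kg·m/s = 4.287e-26 kg·m/s

Since Δp_min ∝ 1/Δx, when Δx is decreased to 1/3 of its original value, Δp_min increases to 3 times its original value.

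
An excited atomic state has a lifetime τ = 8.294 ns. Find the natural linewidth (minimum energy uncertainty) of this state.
39.680 neV

Using the energy-time uncertainty principle:
ΔEΔt ≥ ℏ/2

The lifetime τ represents the time uncertainty Δt.
The natural linewidth (minimum energy uncertainty) is:

ΔE = ℏ/(2τ)
ΔE = (1.055e-34 J·s) / (2 × 8.294e-09 s)
ΔE = 6.357e-27 J = 39.680 neV

This natural linewidth limits the precision of spectroscopic measurements.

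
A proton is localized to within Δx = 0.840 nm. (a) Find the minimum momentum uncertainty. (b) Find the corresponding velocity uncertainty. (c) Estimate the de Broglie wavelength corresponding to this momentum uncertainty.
(a) Δp_min = 6.277 × 10^-26 kg·m/s
(b) Δv_min = 37.529 m/s
(c) λ_dB = 10.556 nm

Step-by-step:

(a) From the uncertainty principle:
Δp_min = ℏ/(2Δx) = (1.055e-34 J·s)/(2 × 8.400e-10 m) = 6.277e-26 kg·m/s

(b) The velocity uncertainty:
Δv = Δp/m = (6.277e-26 kg·m/s)/(1.673e-27 kg) = 3.753e+01 m/s = 37.529 m/s

(c) The de Broglie wavelength for this momentum:
λ = h/p = (6.626e-34 J·s)/(6.277e-26 kg·m/s) = 1.056e-08 m = 10.556 nm

Note: The de Broglie wavelength is comparable to the localization size, as expected from wave-particle duality.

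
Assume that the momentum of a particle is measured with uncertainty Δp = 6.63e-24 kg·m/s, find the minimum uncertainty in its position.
7.953 pm

Using the Heisenberg uncertainty principle:
ΔxΔp ≥ ℏ/2

The minimum uncertainty in position is:
Δx_min = ℏ/(2Δp)
Δx_min = (1.055e-34 J·s) / (2 × 6.630e-24 kg·m/s)
Δx_min = 7.953e-12 m = 7.953 pm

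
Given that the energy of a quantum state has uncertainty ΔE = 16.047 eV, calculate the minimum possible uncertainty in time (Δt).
20.509 as

Using the energy-time uncertainty principle:
ΔEΔt ≥ ℏ/2

The minimum uncertainty in time is:
Δt_min = ℏ/(2ΔE)
Δt_min = (1.055e-34 J·s) / (2 × 2.571e-18 J)
Δt_min = 2.051e-17 s = 20.509 as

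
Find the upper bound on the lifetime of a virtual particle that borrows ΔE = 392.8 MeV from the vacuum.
8.378 × 10^-25 s

Using the energy-time uncertainty principle:
ΔEΔt ≥ ℏ/2

For a virtual particle borrowing energy ΔE, the maximum lifetime is:
Δt_max = ℏ/(2ΔE)

Converting energy:
ΔE = 392.8 MeV = 6.293e-11 J

Δt_max = (1.055e-34 J·s) / (2 × 6.293e-11 J)
Δt_max = 8.378e-25 s = 8.378 × 10^-25 s

Virtual particles with higher borrowed energy exist for shorter times.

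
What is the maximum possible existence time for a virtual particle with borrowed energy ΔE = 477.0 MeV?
6.899 × 10^-25 s

Using the energy-time uncertainty principle:
ΔEΔt ≥ ℏ/2

For a virtual particle borrowing energy ΔE, the maximum lifetime is:
Δt_max = ℏ/(2ΔE)

Converting energy:
ΔE = 477.0 MeV = 7.642e-11 J

Δt_max = (1.055e-34 J·s) / (2 × 7.642e-11 J)
Δt_max = 6.899e-25 s = 6.899 × 10^-25 s

Virtual particles with higher borrowed energy exist for shorter times.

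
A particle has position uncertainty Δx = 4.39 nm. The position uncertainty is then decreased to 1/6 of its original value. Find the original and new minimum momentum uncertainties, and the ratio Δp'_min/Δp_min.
Original Δp_min = 1.201 × 10^-26 kg·m/s; new Δp'_min = 7.207 × 10^-26 kg·m/s; ratio Δp'_min/Δp_min = 6.

From the uncertainty principle ΔxΔp ≥ ℏ/2, the minimum momentum uncertainty is Δp_min = ℏ/(2Δx).

Original (Δx = 4.39 nm = 4.390e-09 m):
Δp_min = (1.055e-34 J·s)/(2 × 4.390e-09 m) = 1.201e-26 kg·m/s

When Δx → (1/6)Δx:
Δp'_min = ℏ/(2 × (1/6)Δx) = 6 × ℏ/(2Δx) = 6 × Δp_min
Δp'_min = 6 × 1.201e-26 kg·m/s = 7.207e-26 kg·m/s

Since Δp_min ∝ 1/Δx, when Δx is decreased to 1/6 of its original value, Δp_min increases to 6 times its original value.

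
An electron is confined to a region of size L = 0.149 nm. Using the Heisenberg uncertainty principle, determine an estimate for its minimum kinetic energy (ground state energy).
429.033 meV

Using the uncertainty principle to estimate ground state energy:

1. The position uncertainty is approximately the confinement size:
   Δx ≈ L = 1.490e-10 m

2. From ΔxΔp ≥ ℏ/2, the minimum momentum uncertainty is:
   Δp ≈ ℏ/(2L) = 3.539e-25 kg·m/s

3. The kinetic energy is approximately:
   KE ≈ (Δp)²/(2m) = (3.539e-25)²/(2 × 9.109e-31 kg)
   KE ≈ 6.874e-20 J = 429.033 meV

This is an order-of-magnitude estimate of the ground state energy.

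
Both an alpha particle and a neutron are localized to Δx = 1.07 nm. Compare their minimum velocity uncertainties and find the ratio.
The neutron has the larger minimum velocity uncertainty, by a ratio of 4.0.

For both particles, Δp_min = ℏ/(2Δx) = 4.928e-26 kg·m/s (same for both).

The velocity uncertainty is Δv = Δp/m:
- alpha particle: Δv = 4.928e-26 / 6.645e-27 = 7.416e+00 m/s = 7.416 m/s
- neutron: Δv = 4.928e-26 / 1.675e-27 = 2.942e+01 m/s = 29.422 m/s

Ratio: 2.942e+01 / 7.416e+00 = 4.0

The lighter particle has larger velocity uncertainty because Δv ∝ 1/m.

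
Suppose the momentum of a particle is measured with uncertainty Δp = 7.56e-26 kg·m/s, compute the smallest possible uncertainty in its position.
697.468 pm

Using the Heisenberg uncertainty principle:
ΔxΔp ≥ ℏ/2

The minimum uncertainty in position is:
Δx_min = ℏ/(2Δp)
Δx_min = (1.055e-34 J·s) / (2 × 7.560e-26 kg·m/s)
Δx_min = 6.975e-10 m = 697.468 pm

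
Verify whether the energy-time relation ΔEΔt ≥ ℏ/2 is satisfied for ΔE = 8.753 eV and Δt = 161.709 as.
Yes, it satisfies the uncertainty relation.

Calculate the product ΔEΔt:
ΔE = 8.753 eV = 1.402e-18 J
ΔEΔt = (1.402e-18 J) × (1.617e-16 s)
ΔEΔt = 2.268e-34 J·s

Compare to the minimum allowed value ℏ/2:
ℏ/2 = 5.273e-35 J·s

Since ΔEΔt = 2.268e-34 J·s ≥ 5.273e-35 J·s = ℏ/2,
this satisfies the uncertainty relation.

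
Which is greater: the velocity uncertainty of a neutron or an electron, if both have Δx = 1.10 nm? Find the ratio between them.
The electron has the larger minimum velocity uncertainty, by a ratio of 1838.7.

For both particles, Δp_min = ℏ/(2Δx) = 4.794e-26 kg·m/s (same for both).

The velocity uncertainty is Δv = Δp/m:
- neutron: Δv = 4.794e-26 / 1.675e-27 = 2.862e+01 m/s = 28.619 m/s
- electron: Δv = 4.794e-26 / 9.109e-31 = 5.262e+04 m/s = 52.622 km/s

Ratio: 5.262e+04 / 2.862e+01 = 1838.7

The lighter particle has larger velocity uncertainty because Δv ∝ 1/m.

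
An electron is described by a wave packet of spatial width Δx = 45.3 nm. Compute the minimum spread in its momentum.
1.164 × 10^-27 kg·m/s

For a wave packet, the spatial width Δx and momentum spread Δp are related by the uncertainty principle:
ΔxΔp ≥ ℏ/2

The minimum momentum spread is:
Δp_min = ℏ/(2Δx)
Δp_min = (1.055e-34 J·s) / (2 × 4.530e-08 m)
Δp_min = 1.164e-27 kg·m/s

A wave packet cannot have both a well-defined position and well-defined momentum.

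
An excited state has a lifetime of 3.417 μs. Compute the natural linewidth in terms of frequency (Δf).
23.289 kHz

Using the energy-time uncertainty principle and E = hf:
ΔEΔt ≥ ℏ/2
hΔf·Δt ≥ ℏ/2

The minimum frequency uncertainty is:
Δf = ℏ/(2hτ) = 1/(4πτ)
Δf = 1/(4π × 3.417e-06 s)
Δf = 2.329e+04 Hz = 23.289 kHz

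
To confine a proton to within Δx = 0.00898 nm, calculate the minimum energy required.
64.328 meV

Localizing a particle requires giving it sufficient momentum uncertainty:

1. From uncertainty principle: Δp ≥ ℏ/(2Δx)
   Δp_min = (1.055e-34 J·s) / (2 × 8.980e-12 m)
   Δp_min = 5.872e-24 kg·m/s

2. This momentum uncertainty corresponds to kinetic energy:
   KE ≈ (Δp)²/(2m) = (5.872e-24)²/(2 × 1.673e-27 kg)
   KE = 1.031e-20 J = 64.328 meV

Tighter localization requires more energy.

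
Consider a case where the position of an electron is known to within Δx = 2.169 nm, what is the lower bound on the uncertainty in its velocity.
26.687 km/s

Using the Heisenberg uncertainty principle and Δp = mΔv:
ΔxΔp ≥ ℏ/2
Δx(mΔv) ≥ ℏ/2

The minimum uncertainty in velocity is:
Δv_min = ℏ/(2mΔx)
Δv_min = (1.055e-34 J·s) / (2 × 9.109e-31 kg × 2.169e-09 m)
Δv_min = 2.669e+04 m/s = 26.687 km/s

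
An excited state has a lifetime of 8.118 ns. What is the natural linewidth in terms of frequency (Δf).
9.803 MHz

Using the energy-time uncertainty principle and E = hf:
ΔEΔt ≥ ℏ/2
hΔf·Δt ≥ ℏ/2

The minimum frequency uncertainty is:
Δf = ℏ/(2hτ) = 1/(4πτ)
Δf = 1/(4π × 8.118e-09 s)
Δf = 9.803e+06 Hz = 9.803 MHz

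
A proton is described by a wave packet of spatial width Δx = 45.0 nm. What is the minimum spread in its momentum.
1.172 × 10^-27 kg·m/s

For a wave packet, the spatial width Δx and momentum spread Δp are related by the uncertainty principle:
ΔxΔp ≥ ℏ/2

The minimum momentum spread is:
Δp_min = ℏ/(2Δx)
Δp_min = (1.055e-34 J·s) / (2 × 4.500e-08 m)
Δp_min = 1.172e-27 kg·m/s

A wave packet cannot have both a well-defined position and well-defined momentum.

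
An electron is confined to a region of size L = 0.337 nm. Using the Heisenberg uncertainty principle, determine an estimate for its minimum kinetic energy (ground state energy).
83.869 meV

Using the uncertainty principle to estimate ground state energy:

1. The position uncertainty is approximately the confinement size:
   Δx ≈ L = 3.370e-10 m

2. From ΔxΔp ≥ ℏ/2, the minimum momentum uncertainty is:
   Δp ≈ ℏ/(2L) = 1.565e-25 kg·m/s

3. The kinetic energy is approximately:
   KE ≈ (Δp)²/(2m) = (1.565e-25)²/(2 × 9.109e-31 kg)
   KE ≈ 1.344e-20 J = 83.869 meV

This is an order-of-magnitude estimate of the ground state energy.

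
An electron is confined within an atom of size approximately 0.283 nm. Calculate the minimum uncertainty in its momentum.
1.863 × 10^-25 kg·m/s

Using the Heisenberg uncertainty principle:
ΔxΔp ≥ ℏ/2

With Δx ≈ L = 2.830e-10 m (the confinement size):
Δp_min = ℏ/(2Δx)
Δp_min = (1.055e-34 J·s) / (2 × 2.830e-10 m)
Δp_min = 1.863e-25 kg·m/s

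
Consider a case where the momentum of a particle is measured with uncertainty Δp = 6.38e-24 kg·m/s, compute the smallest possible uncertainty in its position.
8.265 pm

Using the Heisenberg uncertainty principle:
ΔxΔp ≥ ℏ/2

The minimum uncertainty in position is:
Δx_min = ℏ/(2Δp)
Δx_min = (1.055e-34 J·s) / (2 × 6.380e-24 kg·m/s)
Δx_min = 8.265e-12 m = 8.265 pm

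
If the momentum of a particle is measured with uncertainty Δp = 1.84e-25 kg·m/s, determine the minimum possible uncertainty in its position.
286.568 pm

Using the Heisenberg uncertainty principle:
ΔxΔp ≥ ℏ/2

The minimum uncertainty in position is:
Δx_min = ℏ/(2Δp)
Δx_min = (1.055e-34 J·s) / (2 × 1.840e-25 kg·m/s)
Δx_min = 2.866e-10 m = 286.568 pm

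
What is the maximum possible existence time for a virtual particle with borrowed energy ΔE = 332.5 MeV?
9.898 × 10^-25 s

Using the energy-time uncertainty principle:
ΔEΔt ≥ ℏ/2

For a virtual particle borrowing energy ΔE, the maximum lifetime is:
Δt_max = ℏ/(2ΔE)

Converting energy:
ΔE = 332.5 MeV = 5.327e-11 J

Δt_max = (1.055e-34 J·s) / (2 × 5.327e-11 J)
Δt_max = 9.898e-25 s = 9.898 × 10^-25 s

Virtual particles with higher borrowed energy exist for shorter times.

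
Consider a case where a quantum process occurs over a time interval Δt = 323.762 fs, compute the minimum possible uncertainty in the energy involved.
1.017 meV

Using the energy-time uncertainty principle:
ΔEΔt ≥ ℏ/2

The minimum uncertainty in energy is:
ΔE_min = ℏ/(2Δt)
ΔE_min = (1.055e-34 J·s) / (2 × 3.238e-13 s)
ΔE_min = 1.629e-22 J = 1.017 meV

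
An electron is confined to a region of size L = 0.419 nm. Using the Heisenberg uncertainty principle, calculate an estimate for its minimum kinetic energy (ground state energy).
54.254 meV

Using the uncertainty principle to estimate ground state energy:

1. The position uncertainty is approximately the confinement size:
   Δx ≈ L = 4.190e-10 m

2. From ΔxΔp ≥ ℏ/2, the minimum momentum uncertainty is:
   Δp ≈ ℏ/(2L) = 1.258e-25 kg·m/s

3. The kinetic energy is approximately:
   KE ≈ (Δp)²/(2m) = (1.258e-25)²/(2 × 9.109e-31 kg)
   KE ≈ 8.693e-21 J = 54.254 meV

This is an order-of-magnitude estimate of the ground state energy.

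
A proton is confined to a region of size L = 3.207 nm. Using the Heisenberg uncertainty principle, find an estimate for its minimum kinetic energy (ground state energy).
504.378 neV

Using the uncertainty principle to estimate ground state energy:

1. The position uncertainty is approximately the confinement size:
   Δx ≈ L = 3.207e-09 m

2. From ΔxΔp ≥ ℏ/2, the minimum momentum uncertainty is:
   Δp ≈ ℏ/(2L) = 1.644e-26 kg·m/s

3. The kinetic energy is approximately:
   KE ≈ (Δp)²/(2m) = (1.644e-26)²/(2 × 1.673e-27 kg)
   KE ≈ 8.081e-26 J = 504.378 neV

This is an order-of-magnitude estimate of the ground state energy.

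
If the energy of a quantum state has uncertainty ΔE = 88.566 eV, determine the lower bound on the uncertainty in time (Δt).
3.716 as

Using the energy-time uncertainty principle:
ΔEΔt ≥ ℏ/2

The minimum uncertainty in time is:
Δt_min = ℏ/(2ΔE)
Δt_min = (1.055e-34 J·s) / (2 × 1.419e-17 J)
Δt_min = 3.716e-18 s = 3.716 as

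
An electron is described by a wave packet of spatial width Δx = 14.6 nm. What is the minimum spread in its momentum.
3.612 × 10^-27 kg·m/s

For a wave packet, the spatial width Δx and momentum spread Δp are related by the uncertainty principle:
ΔxΔp ≥ ℏ/2

The minimum momentum spread is:
Δp_min = ℏ/(2Δx)
Δp_min = (1.055e-34 J·s) / (2 × 1.460e-08 m)
Δp_min = 3.612e-27 kg·m/s

A wave packet cannot have both a well-defined position and well-defined momentum.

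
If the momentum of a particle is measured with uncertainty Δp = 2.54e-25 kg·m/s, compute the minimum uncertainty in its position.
207.593 pm

Using the Heisenberg uncertainty principle:
ΔxΔp ≥ ℏ/2

The minimum uncertainty in position is:
Δx_min = ℏ/(2Δp)
Δx_min = (1.055e-34 J·s) / (2 × 2.540e-25 kg·m/s)
Δx_min = 2.076e-10 m = 207.593 pm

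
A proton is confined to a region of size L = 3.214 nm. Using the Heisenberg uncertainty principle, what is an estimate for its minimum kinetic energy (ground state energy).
502.183 neV

Using the uncertainty principle to estimate ground state energy:

1. The position uncertainty is approximately the confinement size:
   Δx ≈ L = 3.214e-09 m

2. From ΔxΔp ≥ ℏ/2, the minimum momentum uncertainty is:
   Δp ≈ ℏ/(2L) = 1.641e-26 kg·m/s

3. The kinetic energy is approximately:
   KE ≈ (Δp)²/(2m) = (1.641e-26)²/(2 × 1.673e-27 kg)
   KE ≈ 8.046e-26 J = 502.183 neV

This is an order-of-magnitude estimate of the ground state energy.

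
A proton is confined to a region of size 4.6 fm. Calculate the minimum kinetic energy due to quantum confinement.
245.154 keV

Using the uncertainty principle:

1. Position uncertainty: Δx ≈ 4.600e-15 m
2. Minimum momentum uncertainty: Δp = ℏ/(2Δx) = 1.146e-20 kg·m/s
3. Minimum kinetic energy:
   KE = (Δp)²/(2m) = (1.146e-20)²/(2 × 1.673e-27 kg)
   KE = 3.928e-14 J = 245.154 keV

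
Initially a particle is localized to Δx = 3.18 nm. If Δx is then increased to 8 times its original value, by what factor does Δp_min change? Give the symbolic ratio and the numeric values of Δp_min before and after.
Original Δp_min = 1.658 × 10^-26 kg·m/s; new Δp'_min = 2.073 × 10^-27 kg·m/s; ratio Δp'_min/Δp_min = 1/8.

From the uncertainty principle ΔxΔp ≥ ℏ/2, the minimum momentum uncertainty is Δp_min = ℏ/(2Δx).

Original (Δx = 3.18 nm = 3.180e-09 m):
Δp_min = (1.055e-34 J·s)/(2 × 3.180e-09 m) = 1.658e-26 kg·m/s

When Δx → 8Δx:
Δp'_min = ℏ/(2 × 8Δx) = (1/8) × ℏ/(2Δx) = (1/8) × Δp_min
Δp'_min = 1/8 × 1.658e-26 kg·m/s = 2.073e-27 kg·m/s

Since Δp_min ∝ 1/Δx, when Δx is increased to 8 times its original value, Δp_min decreases to 1/8 of its original value.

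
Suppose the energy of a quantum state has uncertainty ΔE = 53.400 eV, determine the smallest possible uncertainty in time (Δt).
6.163 as

Using the energy-time uncertainty principle:
ΔEΔt ≥ ℏ/2

The minimum uncertainty in time is:
Δt_min = ℏ/(2ΔE)
Δt_min = (1.055e-34 J·s) / (2 × 8.556e-18 J)
Δt_min = 6.163e-18 s = 6.163 as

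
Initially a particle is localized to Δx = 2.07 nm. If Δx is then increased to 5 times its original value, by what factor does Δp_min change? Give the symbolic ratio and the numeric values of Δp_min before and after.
Original Δp_min = 2.547 × 10^-26 kg·m/s; new Δp'_min = 5.095 × 10^-27 kg·m/s; ratio Δp'_min/Δp_min = 1/5.

From the uncertainty principle ΔxΔp ≥ ℏ/2, the minimum momentum uncertainty is Δp_min = ℏ/(2Δx).

Original (Δx = 2.07 nm = 2.070e-09 m):
Δp_min = (1.055e-34 J·s)/(2 × 2.070e-09 m) = 2.547e-26 kg·m/s

When Δx → 5Δx:
Δp'_min = ℏ/(2 × 5Δx) = (1/5) × ℏ/(2Δx) = (1/5) × Δp_min
Δp'_min = 1/5 × 2.547e-26 kg·m/s = 5.095e-27 kg·m/s

Since Δp_min ∝ 1/Δx, when Δx is increased to 5 times its original value, Δp_min decreases to 1/5 of its original value.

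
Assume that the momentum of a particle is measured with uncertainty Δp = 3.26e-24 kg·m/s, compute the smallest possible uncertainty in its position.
16.174 pm

Using the Heisenberg uncertainty principle:
ΔxΔp ≥ ℏ/2

The minimum uncertainty in position is:
Δx_min = ℏ/(2Δp)
Δx_min = (1.055e-34 J·s) / (2 × 3.260e-24 kg·m/s)
Δx_min = 1.617e-11 m = 16.174 pm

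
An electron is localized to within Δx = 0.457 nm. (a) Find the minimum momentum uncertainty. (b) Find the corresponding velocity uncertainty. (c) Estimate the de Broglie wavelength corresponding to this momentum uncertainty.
(a) Δp_min = 1.154 × 10^-25 kg·m/s
(b) Δv_min = 126.660 km/s
(c) λ_dB = 5.743 nm

Step-by-step:

(a) From the uncertainty principle:
Δp_min = ℏ/(2Δx) = (1.055e-34 J·s)/(2 × 4.570e-10 m) = 1.154e-25 kg·m/s

(b) The velocity uncertainty:
Δv = Δp/m = (1.154e-25 kg·m/s)/(9.109e-31 kg) = 1.267e+05 m/s = 126.660 km/s

(c) The de Broglie wavelength for this momentum:
λ = h/p = (6.626e-34 J·s)/(1.154e-25 kg·m/s) = 5.743e-09 m = 5.743 nm

Note: The de Broglie wavelength is comparable to the localization size, as expected from wave-particle duality.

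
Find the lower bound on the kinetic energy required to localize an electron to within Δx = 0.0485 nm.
4.049 eV

Localizing a particle requires giving it sufficient momentum uncertainty:

1. From uncertainty principle: Δp ≥ ℏ/(2Δx)
   Δp_min = (1.055e-34 J·s) / (2 × 4.850e-11 m)
   Δp_min = 1.087e-24 kg·m/s

2. This momentum uncertainty corresponds to kinetic energy:
   KE ≈ (Δp)²/(2m) = (1.087e-24)²/(2 × 9.109e-31 kg)
   KE = 6.488e-19 J = 4.049 eV

Tighter localization requires more energy.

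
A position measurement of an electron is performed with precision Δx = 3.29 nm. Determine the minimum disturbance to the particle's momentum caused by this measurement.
1.603 × 10^-26 kg·m/s

The uncertainty principle implies that measuring position disturbs momentum:
ΔxΔp ≥ ℏ/2

When we measure position with precision Δx, we necessarily introduce a momentum uncertainty:
Δp ≥ ℏ/(2Δx)
Δp_min = (1.055e-34 J·s) / (2 × 3.290e-09 m)
Δp_min = 1.603e-26 kg·m/s

The more precisely we measure position, the greater the momentum disturbance.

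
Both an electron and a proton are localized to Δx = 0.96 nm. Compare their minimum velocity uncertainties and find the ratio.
The electron has the larger minimum velocity uncertainty, by a ratio of 1836.2.

For both particles, Δp_min = ℏ/(2Δx) = 5.493e-26 kg·m/s (same for both).

The velocity uncertainty is Δv = Δp/m:
- electron: Δv = 5.493e-26 / 9.109e-31 = 6.030e+04 m/s = 60.296 km/s
- proton: Δv = 5.493e-26 / 1.673e-27 = 3.284e+01 m/s = 32.838 m/s

Ratio: 6.030e+04 / 3.284e+01 = 1836.2

The lighter particle has larger velocity uncertainty because Δv ∝ 1/m.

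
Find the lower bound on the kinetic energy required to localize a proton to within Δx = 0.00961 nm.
56.170 meV

Localizing a particle requires giving it sufficient momentum uncertainty:

1. From uncertainty principle: Δp ≥ ℏ/(2Δx)
   Δp_min = (1.055e-34 J·s) / (2 × 9.610e-12 m)
   Δp_min = 5.487e-24 kg·m/s

2. This momentum uncertainty corresponds to kinetic energy:
   KE ≈ (Δp)²/(2m) = (5.487e-24)²/(2 × 1.673e-27 kg)
   KE = 8.999e-21 J = 56.170 meV

Tighter localization requires more energy.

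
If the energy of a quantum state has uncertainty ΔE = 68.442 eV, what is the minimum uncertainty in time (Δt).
4.809 as

Using the energy-time uncertainty principle:
ΔEΔt ≥ ℏ/2

The minimum uncertainty in time is:
Δt_min = ℏ/(2ΔE)
Δt_min = (1.055e-34 J·s) / (2 × 1.097e-17 J)
Δt_min = 4.809e-18 s = 4.809 as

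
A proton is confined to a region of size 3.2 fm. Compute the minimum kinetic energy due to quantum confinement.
506.587 keV

Using the uncertainty principle:

1. Position uncertainty: Δx ≈ 3.200e-15 m
2. Minimum momentum uncertainty: Δp = ℏ/(2Δx) = 1.648e-20 kg·m/s
3. Minimum kinetic energy:
   KE = (Δp)²/(2m) = (1.648e-20)²/(2 × 1.673e-27 kg)
   KE = 8.116e-14 J = 506.587 keV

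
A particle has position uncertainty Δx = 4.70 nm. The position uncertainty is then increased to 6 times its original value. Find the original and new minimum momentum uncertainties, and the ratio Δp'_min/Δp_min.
Original Δp_min = 1.122 × 10^-26 kg·m/s; new Δp'_min = 1.870 × 10^-27 kg·m/s; ratio Δp'_min/Δp_min = 1/6.

From the uncertainty principle ΔxΔp ≥ ℏ/2, the minimum momentum uncertainty is Δp_min = ℏ/(2Δx).

Original (Δx = 4.70 nm = 4.700e-09 m):
Δp_min = (1.055e-34 J·s)/(2 × 4.700e-09 m) = 1.122e-26 kg·m/s

When Δx → 6Δx:
Δp'_min = ℏ/(2 × 6Δx) = (1/6) × ℏ/(2Δx) = (1/6) × Δp_min
Δp'_min = 1/6 × 1.122e-26 kg·m/s = 1.870e-27 kg·m/s

Since Δp_min ∝ 1/Δx, when Δx is increased to 6 times its original value, Δp_min decreases to 1/6 of its original value.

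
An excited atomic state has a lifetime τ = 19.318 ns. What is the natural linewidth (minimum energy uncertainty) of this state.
17.036 neV

Using the energy-time uncertainty principle:
ΔEΔt ≥ ℏ/2

The lifetime τ represents the time uncertainty Δt.
The natural linewidth (minimum energy uncertainty) is:

ΔE = ℏ/(2τ)
ΔE = (1.055e-34 J·s) / (2 × 1.932e-08 s)
ΔE = 2.730e-27 J = 17.036 neV

This natural linewidth limits the precision of spectroscopic measurements.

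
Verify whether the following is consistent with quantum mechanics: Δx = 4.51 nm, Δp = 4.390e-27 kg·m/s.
No, it violates the uncertainty principle (impossible measurement).

Calculate the product ΔxΔp:
ΔxΔp = (4.510e-09 m) × (4.390e-27 kg·m/s)
ΔxΔp = 1.980e-35 J·s

Compare to the minimum allowed value ℏ/2:
ℏ/2 = 5.273e-35 J·s

Since ΔxΔp = 1.980e-35 J·s < 5.273e-35 J·s = ℏ/2,
the measurement violates the uncertainty principle.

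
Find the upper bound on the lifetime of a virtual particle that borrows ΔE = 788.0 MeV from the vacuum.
4.176 × 10^-25 s

Using the energy-time uncertainty principle:
ΔEΔt ≥ ℏ/2

For a virtual particle borrowing energy ΔE, the maximum lifetime is:
Δt_max = ℏ/(2ΔE)

Converting energy:
ΔE = 788.0 MeV = 1.263e-10 J

Δt_max = (1.055e-34 J·s) / (2 × 1.263e-10 J)
Δt_max = 4.176e-25 s = 4.176 × 10^-25 s

Virtual particles with higher borrowed energy exist for shorter times.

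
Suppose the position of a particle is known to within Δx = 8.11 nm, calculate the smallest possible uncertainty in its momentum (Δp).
6.502 × 10^-27 kg·m/s

Using the Heisenberg uncertainty principle:
ΔxΔp ≥ ℏ/2

The minimum uncertainty in momentum is:
Δp_min = ℏ/(2Δx)
Δp_min = (1.055e-34 J·s) / (2 × 8.110e-09 m)
Δp_min = 6.502e-27 kg·m/s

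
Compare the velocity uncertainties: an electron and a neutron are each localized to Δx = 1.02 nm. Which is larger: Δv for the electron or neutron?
The electron has the larger minimum velocity uncertainty, by a ratio of 1838.7.

For both particles, Δp_min = ℏ/(2Δx) = 5.169e-26 kg·m/s (same for both).

The velocity uncertainty is Δv = Δp/m:
- electron: Δv = 5.169e-26 / 9.109e-31 = 5.675e+04 m/s = 56.749 km/s
- neutron: Δv = 5.169e-26 / 1.675e-27 = 3.086e+01 m/s = 30.864 m/s

Ratio: 5.675e+04 / 3.086e+01 = 1838.7

The lighter particle has larger velocity uncertainty because Δv ∝ 1/m.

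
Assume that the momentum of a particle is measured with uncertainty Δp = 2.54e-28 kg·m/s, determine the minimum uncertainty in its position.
207.593 nm

Using the Heisenberg uncertainty principle:
ΔxΔp ≥ ℏ/2

The minimum uncertainty in position is:
Δx_min = ℏ/(2Δp)
Δx_min = (1.055e-34 J·s) / (2 × 2.540e-28 kg·m/s)
Δx_min = 2.076e-07 m = 207.593 nm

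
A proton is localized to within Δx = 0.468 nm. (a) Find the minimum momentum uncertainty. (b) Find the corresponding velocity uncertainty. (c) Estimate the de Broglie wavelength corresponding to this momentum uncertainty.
(a) Δp_min = 1.127 × 10^-25 kg·m/s
(b) Δv_min = 67.360 m/s
(c) λ_dB = 5.881 nm

Step-by-step:

(a) From the uncertainty principle:
Δp_min = ℏ/(2Δx) = (1.055e-34 J·s)/(2 × 4.680e-10 m) = 1.127e-25 kg·m/s

(b) The velocity uncertainty:
Δv = Δp/m = (1.127e-25 kg·m/s)/(1.673e-27 kg) = 6.736e+01 m/s = 67.360 m/s

(c) The de Broglie wavelength for this momentum:
λ = h/p = (6.626e-34 J·s)/(1.127e-25 kg·m/s) = 5.881e-09 m = 5.881 nm

Note: The de Broglie wavelength is comparable to the localization size, as expected from wave-particle duality.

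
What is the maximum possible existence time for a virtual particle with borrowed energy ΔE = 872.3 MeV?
3.773 × 10^-25 s

Using the energy-time uncertainty principle:
ΔEΔt ≥ ℏ/2

For a virtual particle borrowing energy ΔE, the maximum lifetime is:
Δt_max = ℏ/(2ΔE)

Converting energy:
ΔE = 872.3 MeV = 1.398e-10 J

Δt_max = (1.055e-34 J·s) / (2 × 1.398e-10 J)
Δt_max = 3.773e-25 s = 3.773 × 10^-25 s

Virtual particles with higher borrowed energy exist for shorter times.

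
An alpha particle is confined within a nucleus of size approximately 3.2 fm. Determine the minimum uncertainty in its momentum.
1.648 × 10^-20 kg·m/s

Using the Heisenberg uncertainty principle:
ΔxΔp ≥ ℏ/2

With Δx ≈ L = 3.200e-15 m (the confinement size):
Δp_min = ℏ/(2Δx)
Δp_min = (1.055e-34 J·s) / (2 × 3.200e-15 m)
Δp_min = 1.648e-20 kg·m/s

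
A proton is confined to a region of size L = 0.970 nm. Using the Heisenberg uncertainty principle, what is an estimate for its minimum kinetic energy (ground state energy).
5.513 μeV

Using the uncertainty principle to estimate ground state energy:

1. The position uncertainty is approximately the confinement size:
   Δx ≈ L = 9.700e-10 m

2. From ΔxΔp ≥ ℏ/2, the minimum momentum uncertainty is:
   Δp ≈ ℏ/(2L) = 5.436e-26 kg·m/s

3. The kinetic energy is approximately:
   KE ≈ (Δp)²/(2m) = (5.436e-26)²/(2 × 1.673e-27 kg)
   KE ≈ 8.833e-25 J = 5.513 μeV

This is an order-of-magnitude estimate of the ground state energy.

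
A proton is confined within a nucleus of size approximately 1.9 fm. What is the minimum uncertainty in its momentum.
2.775 × 10^-20 kg·m/s

Using the Heisenberg uncertainty principle:
ΔxΔp ≥ ℏ/2

With Δx ≈ L = 1.900e-15 m (the confinement size):
Δp_min = ℏ/(2Δx)
Δp_min = (1.055e-34 J·s) / (2 × 1.900e-15 m)
Δp_min = 2.775e-20 kg·m/s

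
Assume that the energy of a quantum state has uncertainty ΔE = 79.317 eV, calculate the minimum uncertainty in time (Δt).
4.149 as

Using the energy-time uncertainty principle:
ΔEΔt ≥ ℏ/2

The minimum uncertainty in time is:
Δt_min = ℏ/(2ΔE)
Δt_min = (1.055e-34 J·s) / (2 × 1.271e-17 J)
Δt_min = 4.149e-18 s = 4.149 as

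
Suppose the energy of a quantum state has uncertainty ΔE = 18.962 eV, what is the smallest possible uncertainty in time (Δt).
17.356 as

Using the energy-time uncertainty principle:
ΔEΔt ≥ ℏ/2

The minimum uncertainty in time is:
Δt_min = ℏ/(2ΔE)
Δt_min = (1.055e-34 J·s) / (2 × 3.038e-18 J)
Δt_min = 1.736e-17 s = 17.356 as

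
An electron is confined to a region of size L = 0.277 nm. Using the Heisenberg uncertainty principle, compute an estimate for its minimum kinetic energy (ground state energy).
124.138 meV

Using the uncertainty principle to estimate ground state energy:

1. The position uncertainty is approximately the confinement size:
   Δx ≈ L = 2.770e-10 m

2. From ΔxΔp ≥ ℏ/2, the minimum momentum uncertainty is:
   Δp ≈ ℏ/(2L) = 1.904e-25 kg·m/s

3. The kinetic energy is approximately:
   KE ≈ (Δp)²/(2m) = (1.904e-25)²/(2 × 9.109e-31 kg)
   KE ≈ 1.989e-20 J = 124.138 meV

This is an order-of-magnitude estimate of the ground state energy.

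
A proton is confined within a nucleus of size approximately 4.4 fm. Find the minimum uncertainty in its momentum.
1.198 × 10^-20 kg·m/s

Using the Heisenberg uncertainty principle:
ΔxΔp ≥ ℏ/2

With Δx ≈ L = 4.400e-15 m (the confinement size):
Δp_min = ℏ/(2Δx)
Δp_min = (1.055e-34 J·s) / (2 × 4.400e-15 m)
Δp_min = 1.198e-20 kg·m/s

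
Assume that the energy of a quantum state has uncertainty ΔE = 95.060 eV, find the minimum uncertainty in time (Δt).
3.462 as

Using the energy-time uncertainty principle:
ΔEΔt ≥ ℏ/2

The minimum uncertainty in time is:
Δt_min = ℏ/(2ΔE)
Δt_min = (1.055e-34 J·s) / (2 × 1.523e-17 J)
Δt_min = 3.462e-18 s = 3.462 as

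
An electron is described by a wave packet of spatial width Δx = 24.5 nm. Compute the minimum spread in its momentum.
2.152 × 10^-27 kg·m/s

For a wave packet, the spatial width Δx and momentum spread Δp are related by the uncertainty principle:
ΔxΔp ≥ ℏ/2

The minimum momentum spread is:
Δp_min = ℏ/(2Δx)
Δp_min = (1.055e-34 J·s) / (2 × 2.450e-08 m)
Δp_min = 2.152e-27 kg·m/s

A wave packet cannot have both a well-defined position and well-defined momentum.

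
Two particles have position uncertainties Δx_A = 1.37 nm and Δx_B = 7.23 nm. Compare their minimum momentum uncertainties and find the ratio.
Particle A has the larger minimum momentum uncertainty, by a factor of 5.28.

For each particle, the minimum momentum uncertainty is Δp_min = ℏ/(2Δx):

Particle A: Δp_A = ℏ/(2×1.370e-09 m) = 3.849e-26 kg·m/s
Particle B: Δp_B = ℏ/(2×7.230e-09 m) = 7.293e-27 kg·m/s

Ratio: Δp_A/Δp_B = 5.28

Since Δp_min ∝ 1/Δx, the particle with smaller position uncertainty (A) has larger momentum uncertainty.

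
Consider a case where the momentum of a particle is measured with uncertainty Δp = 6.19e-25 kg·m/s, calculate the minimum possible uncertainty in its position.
85.184 pm

Using the Heisenberg uncertainty principle:
ΔxΔp ≥ ℏ/2

The minimum uncertainty in position is:
Δx_min = ℏ/(2Δp)
Δx_min = (1.055e-34 J·s) / (2 × 6.190e-25 kg·m/s)
Δx_min = 8.518e-11 m = 85.184 pm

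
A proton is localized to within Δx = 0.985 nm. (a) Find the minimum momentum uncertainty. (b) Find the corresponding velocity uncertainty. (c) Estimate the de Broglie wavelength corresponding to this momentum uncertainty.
(a) Δp_min = 5.353 × 10^-26 kg·m/s
(b) Δv_min = 32.005 m/s
(c) λ_dB = 12.378 nm

Step-by-step:

(a) From the uncertainty principle:
Δp_min = ℏ/(2Δx) = (1.055e-34 J·s)/(2 × 9.850e-10 m) = 5.353e-26 kg·m/s

(b) The velocity uncertainty:
Δv = Δp/m = (5.353e-26 kg·m/s)/(1.673e-27 kg) = 3.200e+01 m/s = 32.005 m/s

(c) The de Broglie wavelength for this momentum:
λ = h/p = (6.626e-34 J·s)/(5.353e-26 kg·m/s) = 1.238e-08 m = 12.378 nm

Note: The de Broglie wavelength is comparable to the localization size, as expected from wave-particle duality.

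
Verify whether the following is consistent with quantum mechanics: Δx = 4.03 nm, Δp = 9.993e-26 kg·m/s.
Yes, it satisfies the uncertainty principle.

Calculate the product ΔxΔp:
ΔxΔp = (4.030e-09 m) × (9.993e-26 kg·m/s)
ΔxΔp = 4.027e-34 J·s

Compare to the minimum allowed value ℏ/2:
ℏ/2 = 5.273e-35 J·s

Since ΔxΔp = 4.027e-34 J·s ≥ 5.273e-35 J·s = ℏ/2,
the measurement satisfies the uncertainty principle.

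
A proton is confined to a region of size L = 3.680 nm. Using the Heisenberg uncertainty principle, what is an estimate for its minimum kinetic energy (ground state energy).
383.053 neV

Using the uncertainty principle to estimate ground state energy:

1. The position uncertainty is approximately the confinement size:
   Δx ≈ L = 3.680e-09 m

2. From ΔxΔp ≥ ℏ/2, the minimum momentum uncertainty is:
   Δp ≈ ℏ/(2L) = 1.433e-26 kg·m/s

3. The kinetic energy is approximately:
   KE ≈ (Δp)²/(2m) = (1.433e-26)²/(2 × 1.673e-27 kg)
   KE ≈ 6.137e-26 J = 383.053 neV

This is an order-of-magnitude estimate of the ground state energy.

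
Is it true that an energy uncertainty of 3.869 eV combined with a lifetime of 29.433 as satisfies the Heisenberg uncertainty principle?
No, it violates the uncertainty relation.

Calculate the product ΔEΔt:
ΔE = 3.869 eV = 6.199e-19 J
ΔEΔt = (6.199e-19 J) × (2.943e-17 s)
ΔEΔt = 1.824e-35 J·s

Compare to the minimum allowed value ℏ/2:
ℏ/2 = 5.273e-35 J·s

Since ΔEΔt = 1.824e-35 J·s < 5.273e-35 J·s = ℏ/2,
this violates the uncertainty relation.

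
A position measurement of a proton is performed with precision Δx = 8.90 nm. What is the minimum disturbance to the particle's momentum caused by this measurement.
5.925 × 10^-27 kg·m/s

The uncertainty principle implies that measuring position disturbs momentum:
ΔxΔp ≥ ℏ/2

When we measure position with precision Δx, we necessarily introduce a momentum uncertainty:
Δp ≥ ℏ/(2Δx)
Δp_min = (1.055e-34 J·s) / (2 × 8.900e-09 m)
Δp_min = 5.925e-27 kg·m/s

The more precisely we measure position, the greater the momentum disturbance.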